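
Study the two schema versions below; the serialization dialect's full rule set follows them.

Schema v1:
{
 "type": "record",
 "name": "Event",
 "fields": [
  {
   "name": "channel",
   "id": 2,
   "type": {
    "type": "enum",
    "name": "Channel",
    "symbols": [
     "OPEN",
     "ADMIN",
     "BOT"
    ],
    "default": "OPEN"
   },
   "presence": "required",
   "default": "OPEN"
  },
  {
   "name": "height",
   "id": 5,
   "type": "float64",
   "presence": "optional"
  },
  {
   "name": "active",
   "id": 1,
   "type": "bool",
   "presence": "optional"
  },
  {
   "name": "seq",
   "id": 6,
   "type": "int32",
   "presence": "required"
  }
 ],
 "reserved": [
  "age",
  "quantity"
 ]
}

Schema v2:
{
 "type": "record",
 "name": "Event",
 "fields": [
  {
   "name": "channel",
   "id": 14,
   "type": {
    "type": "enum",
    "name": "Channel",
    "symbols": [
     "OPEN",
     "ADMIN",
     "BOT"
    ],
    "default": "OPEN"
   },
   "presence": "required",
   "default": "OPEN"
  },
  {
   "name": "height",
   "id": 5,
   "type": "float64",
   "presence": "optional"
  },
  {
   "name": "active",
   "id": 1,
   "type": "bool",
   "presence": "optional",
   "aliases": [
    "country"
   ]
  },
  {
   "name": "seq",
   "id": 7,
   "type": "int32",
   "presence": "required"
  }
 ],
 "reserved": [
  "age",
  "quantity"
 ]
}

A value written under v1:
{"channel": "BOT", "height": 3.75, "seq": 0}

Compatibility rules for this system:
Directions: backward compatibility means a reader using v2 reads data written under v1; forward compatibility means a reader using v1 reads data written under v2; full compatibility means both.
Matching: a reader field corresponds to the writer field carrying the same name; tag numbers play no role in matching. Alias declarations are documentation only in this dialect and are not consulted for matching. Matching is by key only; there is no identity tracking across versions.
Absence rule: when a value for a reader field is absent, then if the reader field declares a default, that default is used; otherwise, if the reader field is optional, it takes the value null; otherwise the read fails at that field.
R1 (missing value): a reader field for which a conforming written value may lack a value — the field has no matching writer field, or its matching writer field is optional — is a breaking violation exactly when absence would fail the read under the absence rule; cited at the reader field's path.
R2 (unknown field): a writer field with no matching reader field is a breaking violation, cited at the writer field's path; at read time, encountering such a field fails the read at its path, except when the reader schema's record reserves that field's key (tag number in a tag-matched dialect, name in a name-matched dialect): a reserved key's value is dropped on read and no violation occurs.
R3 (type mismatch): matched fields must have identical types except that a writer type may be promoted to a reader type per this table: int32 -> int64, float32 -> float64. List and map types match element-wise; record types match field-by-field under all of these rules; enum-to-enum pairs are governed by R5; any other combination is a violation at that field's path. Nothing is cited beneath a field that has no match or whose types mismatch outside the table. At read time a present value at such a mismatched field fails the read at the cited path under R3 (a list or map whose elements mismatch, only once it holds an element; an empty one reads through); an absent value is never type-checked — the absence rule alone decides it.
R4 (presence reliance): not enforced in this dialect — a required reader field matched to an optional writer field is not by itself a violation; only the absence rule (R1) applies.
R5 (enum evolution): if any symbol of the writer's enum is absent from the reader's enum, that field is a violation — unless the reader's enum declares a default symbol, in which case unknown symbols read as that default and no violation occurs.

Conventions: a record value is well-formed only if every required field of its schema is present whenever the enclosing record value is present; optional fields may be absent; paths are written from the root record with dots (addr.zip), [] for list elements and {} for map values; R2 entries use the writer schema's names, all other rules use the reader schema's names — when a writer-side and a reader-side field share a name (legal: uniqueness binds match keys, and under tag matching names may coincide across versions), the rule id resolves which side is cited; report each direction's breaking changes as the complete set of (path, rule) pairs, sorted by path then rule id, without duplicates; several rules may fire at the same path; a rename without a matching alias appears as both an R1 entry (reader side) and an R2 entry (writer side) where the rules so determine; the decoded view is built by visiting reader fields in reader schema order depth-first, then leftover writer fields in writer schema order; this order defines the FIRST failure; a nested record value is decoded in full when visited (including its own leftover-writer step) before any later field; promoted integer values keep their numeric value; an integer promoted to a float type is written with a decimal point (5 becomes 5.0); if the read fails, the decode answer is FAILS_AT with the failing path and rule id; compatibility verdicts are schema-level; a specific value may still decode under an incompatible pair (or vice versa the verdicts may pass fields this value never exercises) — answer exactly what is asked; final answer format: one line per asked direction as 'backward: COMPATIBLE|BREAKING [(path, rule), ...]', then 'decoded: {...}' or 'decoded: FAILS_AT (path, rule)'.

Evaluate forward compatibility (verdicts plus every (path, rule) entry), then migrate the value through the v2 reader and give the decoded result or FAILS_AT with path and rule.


each type pair in Event: writer, then reader
forward on Event — v1 reading data written by v2:
  channel: Channel -> Channel, writer required; from channel
  height: float64 -> float64, writer optional; from height
  active: bool -> bool, writer optional; from active
  seq: int32 -> int32, writer required; from seq
  => forward verdict for Event: COMPATIBLE, no violations
migrating the Event value to v2:
  channel := "BOT"
  height := 3.75
  active := null (absent, optional -> null)
  seq := 0
  => decoded: {"channel": "BOT", "height": 3.75, "active": null, "seq": 0}
the rest of the Event diff is inert for this question:
  field seq in record Event: tag 6 changed to 7 -> triggers nothing under Event's printed rules — same verdict
  field channel in record Event: tag 2 changed to 14 -> triggers nothing under Event's printed rules — same verdict

forward: COMPATIBLE []; decoded: {"channel": "BOT", "height": 3.75, "active": null, "seq": 0}


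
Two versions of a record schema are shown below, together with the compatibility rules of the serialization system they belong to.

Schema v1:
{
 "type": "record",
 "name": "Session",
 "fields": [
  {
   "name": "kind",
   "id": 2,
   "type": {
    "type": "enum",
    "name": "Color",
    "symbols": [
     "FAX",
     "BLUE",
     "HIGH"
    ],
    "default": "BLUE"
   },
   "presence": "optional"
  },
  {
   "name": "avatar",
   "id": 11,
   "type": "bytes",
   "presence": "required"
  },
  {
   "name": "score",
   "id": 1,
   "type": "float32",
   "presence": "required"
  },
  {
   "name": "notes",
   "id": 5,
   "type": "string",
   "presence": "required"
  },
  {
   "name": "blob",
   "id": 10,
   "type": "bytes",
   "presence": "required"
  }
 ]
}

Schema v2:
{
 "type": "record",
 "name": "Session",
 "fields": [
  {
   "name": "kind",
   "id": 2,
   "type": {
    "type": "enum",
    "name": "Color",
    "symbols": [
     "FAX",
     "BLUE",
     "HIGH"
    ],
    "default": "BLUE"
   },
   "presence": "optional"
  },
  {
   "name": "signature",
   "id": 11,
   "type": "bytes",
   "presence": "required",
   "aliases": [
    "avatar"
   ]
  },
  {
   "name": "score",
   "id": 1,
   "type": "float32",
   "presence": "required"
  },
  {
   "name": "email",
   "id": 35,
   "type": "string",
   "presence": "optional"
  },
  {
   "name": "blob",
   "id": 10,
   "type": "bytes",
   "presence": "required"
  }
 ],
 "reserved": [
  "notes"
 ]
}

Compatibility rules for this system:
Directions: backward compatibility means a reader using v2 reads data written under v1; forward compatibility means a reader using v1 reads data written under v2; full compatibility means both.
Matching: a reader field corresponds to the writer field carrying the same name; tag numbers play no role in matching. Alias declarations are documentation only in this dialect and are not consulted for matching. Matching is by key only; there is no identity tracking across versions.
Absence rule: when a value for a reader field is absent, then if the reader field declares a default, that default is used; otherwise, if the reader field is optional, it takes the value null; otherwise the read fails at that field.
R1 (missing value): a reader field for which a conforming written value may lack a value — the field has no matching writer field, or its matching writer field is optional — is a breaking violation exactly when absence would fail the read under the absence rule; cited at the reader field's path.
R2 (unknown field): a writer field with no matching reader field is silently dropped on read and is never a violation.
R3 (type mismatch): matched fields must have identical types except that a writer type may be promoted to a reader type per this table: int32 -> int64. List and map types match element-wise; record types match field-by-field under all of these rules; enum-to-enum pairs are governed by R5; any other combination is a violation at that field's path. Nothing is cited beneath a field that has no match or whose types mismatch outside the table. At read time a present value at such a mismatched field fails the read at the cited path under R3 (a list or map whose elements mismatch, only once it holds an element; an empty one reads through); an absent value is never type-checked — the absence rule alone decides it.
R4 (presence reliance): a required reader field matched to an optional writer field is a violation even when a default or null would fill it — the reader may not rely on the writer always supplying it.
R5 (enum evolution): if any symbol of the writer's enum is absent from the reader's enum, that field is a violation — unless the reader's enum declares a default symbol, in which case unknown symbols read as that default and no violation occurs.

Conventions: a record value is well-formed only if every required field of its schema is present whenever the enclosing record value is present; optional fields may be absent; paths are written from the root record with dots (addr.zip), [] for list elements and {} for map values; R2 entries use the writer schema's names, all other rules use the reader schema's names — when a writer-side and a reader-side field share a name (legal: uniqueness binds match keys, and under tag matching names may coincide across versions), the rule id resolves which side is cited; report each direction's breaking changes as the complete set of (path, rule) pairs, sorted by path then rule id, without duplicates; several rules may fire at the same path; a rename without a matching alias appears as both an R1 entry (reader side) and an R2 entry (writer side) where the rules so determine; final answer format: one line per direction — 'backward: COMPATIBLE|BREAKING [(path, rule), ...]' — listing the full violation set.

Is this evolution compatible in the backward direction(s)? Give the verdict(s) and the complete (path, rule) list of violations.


backward: BREAKING [(signature, R1)]

arrows below run writer -> reader for Session
backward pass over Session, reader schema v2, writer schema v1:
  kind: Color -> Color, writer optional; from kind
  no writer field matches reader signature
  score: float32 -> float32, writer required; from score
  no writer field matches reader email
  blob: bytes -> bytes, writer required; from blob
  writer field avatar has no reader counterpart
  writer field notes has no reader counterpart
  violation R1 at signature
  => backward: BREAKING (1)
ruling out the remaining Session differences:
  added field email to record Session: optional string, tag 35 (in v2 it sits immediately before blob) -> no rule fires on it in Session's dialect; the asked verdict holds
  removed field notes from record Session (its key "notes" joins the reserved list) -> fires only in the forward direction of Session, which is not asked here


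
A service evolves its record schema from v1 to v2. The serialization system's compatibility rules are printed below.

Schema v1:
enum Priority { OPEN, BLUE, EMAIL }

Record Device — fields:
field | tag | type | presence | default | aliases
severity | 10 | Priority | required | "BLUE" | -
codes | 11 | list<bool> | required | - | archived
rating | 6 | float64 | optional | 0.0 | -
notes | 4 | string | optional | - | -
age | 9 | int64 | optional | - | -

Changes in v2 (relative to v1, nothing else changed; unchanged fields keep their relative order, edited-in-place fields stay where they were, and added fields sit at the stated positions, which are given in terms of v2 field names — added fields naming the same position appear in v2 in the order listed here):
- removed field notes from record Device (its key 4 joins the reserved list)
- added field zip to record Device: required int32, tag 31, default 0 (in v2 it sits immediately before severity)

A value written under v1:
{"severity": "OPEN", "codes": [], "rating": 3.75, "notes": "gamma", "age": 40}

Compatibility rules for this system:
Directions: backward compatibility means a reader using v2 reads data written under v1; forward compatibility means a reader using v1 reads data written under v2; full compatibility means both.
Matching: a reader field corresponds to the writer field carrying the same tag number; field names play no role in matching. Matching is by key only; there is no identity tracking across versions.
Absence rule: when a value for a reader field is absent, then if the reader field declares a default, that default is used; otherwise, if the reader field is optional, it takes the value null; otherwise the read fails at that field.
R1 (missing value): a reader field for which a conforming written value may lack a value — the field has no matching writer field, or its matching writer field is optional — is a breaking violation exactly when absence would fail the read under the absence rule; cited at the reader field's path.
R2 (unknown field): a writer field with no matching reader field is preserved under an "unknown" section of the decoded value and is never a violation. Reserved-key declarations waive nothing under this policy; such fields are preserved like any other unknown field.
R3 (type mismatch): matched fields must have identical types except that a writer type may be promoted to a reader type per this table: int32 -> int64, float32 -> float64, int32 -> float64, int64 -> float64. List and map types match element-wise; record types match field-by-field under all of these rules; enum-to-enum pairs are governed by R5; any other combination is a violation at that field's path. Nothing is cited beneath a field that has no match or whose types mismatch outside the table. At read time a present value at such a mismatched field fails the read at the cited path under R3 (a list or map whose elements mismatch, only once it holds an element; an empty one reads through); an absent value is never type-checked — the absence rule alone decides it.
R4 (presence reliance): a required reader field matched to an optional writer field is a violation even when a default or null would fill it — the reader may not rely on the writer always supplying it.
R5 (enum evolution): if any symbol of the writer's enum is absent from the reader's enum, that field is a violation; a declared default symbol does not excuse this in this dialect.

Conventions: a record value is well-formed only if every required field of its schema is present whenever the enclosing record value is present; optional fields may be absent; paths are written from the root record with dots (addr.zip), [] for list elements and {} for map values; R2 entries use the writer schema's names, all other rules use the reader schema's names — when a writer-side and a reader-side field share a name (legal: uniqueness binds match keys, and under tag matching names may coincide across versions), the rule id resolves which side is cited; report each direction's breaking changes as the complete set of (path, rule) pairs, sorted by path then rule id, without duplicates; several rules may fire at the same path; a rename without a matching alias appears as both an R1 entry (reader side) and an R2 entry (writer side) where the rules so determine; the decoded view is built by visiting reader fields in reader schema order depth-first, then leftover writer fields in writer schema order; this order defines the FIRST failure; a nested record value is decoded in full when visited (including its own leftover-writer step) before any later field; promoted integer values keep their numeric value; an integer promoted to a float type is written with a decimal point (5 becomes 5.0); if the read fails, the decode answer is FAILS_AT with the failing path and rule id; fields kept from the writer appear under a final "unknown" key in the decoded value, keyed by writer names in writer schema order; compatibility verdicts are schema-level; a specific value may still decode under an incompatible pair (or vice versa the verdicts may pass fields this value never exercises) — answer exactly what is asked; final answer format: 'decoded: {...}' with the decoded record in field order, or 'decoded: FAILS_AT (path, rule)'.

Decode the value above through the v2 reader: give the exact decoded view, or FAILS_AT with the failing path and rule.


decoded: {"zip": 0, "severity": "OPEN", "codes": [], "rating": 3.75, "age": 40, "unknown": {"notes": "gamma"}}

the writer's type comes first in each Device pair
migrating the Device value to v2:
  zip := 0 (no value, default fills)
  severity := "OPEN"
  codes := []
  rating := 3.75
  age := 40
  writer notes: kept under "unknown"
  => decoded: {"zip": 0, "severity": "OPEN", "codes": [], "rating": 3.75, "age": 40, "unknown": {"notes": "gamma"}}


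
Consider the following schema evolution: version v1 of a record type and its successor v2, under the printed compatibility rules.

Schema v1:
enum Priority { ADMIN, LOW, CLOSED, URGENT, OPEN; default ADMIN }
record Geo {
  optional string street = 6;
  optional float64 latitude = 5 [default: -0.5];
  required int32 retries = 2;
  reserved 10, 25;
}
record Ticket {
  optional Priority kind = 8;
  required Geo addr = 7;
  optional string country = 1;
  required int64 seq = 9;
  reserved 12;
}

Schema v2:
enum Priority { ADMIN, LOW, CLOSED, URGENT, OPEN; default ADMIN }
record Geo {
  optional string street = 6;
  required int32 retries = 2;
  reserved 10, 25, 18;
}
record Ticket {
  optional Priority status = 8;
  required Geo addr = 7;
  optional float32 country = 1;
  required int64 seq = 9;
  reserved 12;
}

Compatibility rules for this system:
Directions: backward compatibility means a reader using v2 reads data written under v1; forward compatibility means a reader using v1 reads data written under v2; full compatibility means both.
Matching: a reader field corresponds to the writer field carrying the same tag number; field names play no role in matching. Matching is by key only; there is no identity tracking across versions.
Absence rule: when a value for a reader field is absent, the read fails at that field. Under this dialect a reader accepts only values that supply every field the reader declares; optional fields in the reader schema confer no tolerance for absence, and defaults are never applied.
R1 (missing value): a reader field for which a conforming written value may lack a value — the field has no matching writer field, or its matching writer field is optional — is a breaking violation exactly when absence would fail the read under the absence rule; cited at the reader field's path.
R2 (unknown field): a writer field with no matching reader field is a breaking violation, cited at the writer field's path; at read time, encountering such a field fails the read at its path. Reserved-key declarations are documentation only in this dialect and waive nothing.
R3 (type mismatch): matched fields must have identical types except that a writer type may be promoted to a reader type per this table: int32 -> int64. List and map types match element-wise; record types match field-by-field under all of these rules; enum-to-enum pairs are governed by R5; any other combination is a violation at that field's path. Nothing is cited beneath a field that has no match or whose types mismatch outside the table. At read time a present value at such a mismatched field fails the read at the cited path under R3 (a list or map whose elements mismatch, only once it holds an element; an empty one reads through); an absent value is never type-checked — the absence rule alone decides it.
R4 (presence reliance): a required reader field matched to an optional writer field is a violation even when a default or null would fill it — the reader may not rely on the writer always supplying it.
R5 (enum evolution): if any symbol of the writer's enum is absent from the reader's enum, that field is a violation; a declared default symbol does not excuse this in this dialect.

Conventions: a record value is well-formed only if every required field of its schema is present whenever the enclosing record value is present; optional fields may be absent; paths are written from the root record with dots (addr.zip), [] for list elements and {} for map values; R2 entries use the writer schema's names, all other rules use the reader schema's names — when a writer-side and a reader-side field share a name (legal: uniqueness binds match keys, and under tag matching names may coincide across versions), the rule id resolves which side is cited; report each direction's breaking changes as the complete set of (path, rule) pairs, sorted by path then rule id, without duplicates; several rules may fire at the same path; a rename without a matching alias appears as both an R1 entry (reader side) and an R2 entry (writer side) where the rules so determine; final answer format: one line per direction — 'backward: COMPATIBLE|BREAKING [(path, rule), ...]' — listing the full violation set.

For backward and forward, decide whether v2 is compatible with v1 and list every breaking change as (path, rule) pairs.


backward: BREAKING [(addr.latitude, R2), (addr.street, R1), (country, R1), (country, R3), (status, R1)]; forward: BREAKING [(addr.latitude, R1), (addr.street, R1), (country, R1), (country, R3), (kind, R1)]

in Ticket below, arrows point writer -> reader
checking backward for Ticket: reader v2 against writer v1:
  Priority -> Priority, writer optional: status aligns to kind
  Geo -> Geo, writer required: addr aligns to addr
  string -> float32, writer optional: country aligns to country
  int64 -> int64, writer required: seq aligns to seq
  string -> string, writer optional: addr.street aligns to addr.street
  int32 -> int32, writer required: addr.retries aligns to addr.retries
  writer addr.latitude: unknown to reader
  rule R2 violated at addr.latitude
  rule R1 violated at addr.street
  rule R1 violated at country
  rule R3 violated at country
  rule R1 violated at status
  backward on Ticket therefore BREAKING (5)
checking forward for Ticket: reader v1 against writer v2:
  Priority -> Priority, writer optional: kind aligns to status
  Geo -> Geo, writer required: addr aligns to addr
  float32 -> string, writer optional: country aligns to country
  int64 -> int64, writer required: seq aligns to seq
  string -> string, writer optional: addr.street aligns to addr.street
  addr.latitude has no writer counterpart
  int32 -> int32, writer required: addr.retries aligns to addr.retries
  rule R1 violated at addr.latitude
  rule R1 violated at addr.street
  rule R1 violated at country
  rule R3 violated at country
  rule R1 violated at kind
  forward on Ticket therefore BREAKING (5)


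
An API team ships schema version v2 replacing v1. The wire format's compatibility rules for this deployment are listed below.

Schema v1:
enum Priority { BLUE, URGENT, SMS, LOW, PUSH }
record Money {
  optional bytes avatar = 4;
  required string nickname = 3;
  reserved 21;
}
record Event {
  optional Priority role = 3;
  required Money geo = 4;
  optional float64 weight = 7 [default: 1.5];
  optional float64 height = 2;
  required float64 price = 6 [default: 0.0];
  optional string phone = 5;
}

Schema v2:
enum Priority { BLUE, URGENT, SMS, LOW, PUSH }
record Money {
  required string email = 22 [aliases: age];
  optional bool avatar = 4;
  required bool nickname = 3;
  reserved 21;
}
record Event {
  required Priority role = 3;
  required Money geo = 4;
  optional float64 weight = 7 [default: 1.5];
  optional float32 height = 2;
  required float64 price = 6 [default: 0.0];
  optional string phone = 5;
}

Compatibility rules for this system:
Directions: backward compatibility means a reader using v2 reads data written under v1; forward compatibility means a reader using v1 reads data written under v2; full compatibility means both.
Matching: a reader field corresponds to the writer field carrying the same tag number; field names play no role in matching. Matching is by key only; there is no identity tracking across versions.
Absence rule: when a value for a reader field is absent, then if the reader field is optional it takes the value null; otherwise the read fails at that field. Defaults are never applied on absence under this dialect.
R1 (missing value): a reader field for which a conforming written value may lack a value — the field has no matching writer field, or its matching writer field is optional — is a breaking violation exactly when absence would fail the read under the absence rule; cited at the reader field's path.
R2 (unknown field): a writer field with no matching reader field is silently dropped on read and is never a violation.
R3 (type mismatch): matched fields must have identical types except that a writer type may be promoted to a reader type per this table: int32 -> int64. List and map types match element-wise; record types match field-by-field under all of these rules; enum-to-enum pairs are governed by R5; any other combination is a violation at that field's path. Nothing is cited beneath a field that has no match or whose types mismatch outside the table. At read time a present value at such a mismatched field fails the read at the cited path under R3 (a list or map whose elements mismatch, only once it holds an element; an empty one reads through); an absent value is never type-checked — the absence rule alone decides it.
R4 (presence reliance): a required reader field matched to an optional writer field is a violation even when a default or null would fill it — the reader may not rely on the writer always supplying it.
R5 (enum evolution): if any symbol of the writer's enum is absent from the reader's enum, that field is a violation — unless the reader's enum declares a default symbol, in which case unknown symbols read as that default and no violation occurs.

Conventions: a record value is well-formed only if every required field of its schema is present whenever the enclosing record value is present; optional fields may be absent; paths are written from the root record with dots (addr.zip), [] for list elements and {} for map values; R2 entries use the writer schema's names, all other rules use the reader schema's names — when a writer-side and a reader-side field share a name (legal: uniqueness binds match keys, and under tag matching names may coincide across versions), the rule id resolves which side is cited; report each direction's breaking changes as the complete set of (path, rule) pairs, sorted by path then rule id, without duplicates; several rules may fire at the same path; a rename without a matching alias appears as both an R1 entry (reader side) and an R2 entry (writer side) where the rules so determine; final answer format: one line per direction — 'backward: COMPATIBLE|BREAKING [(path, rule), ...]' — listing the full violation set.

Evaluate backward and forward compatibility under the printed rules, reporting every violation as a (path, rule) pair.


each type pair in Event: writer, then reader
checking backward for Event: reader v2 against writer v1:
  role <- role (Priority -> Priority, writer optional)
  geo <- geo (Money -> Money, writer required)
  weight <- weight (float64 -> float64, writer optional)
  height <- height (float64 -> float32, writer optional)
  price <- price (float64 -> float64, writer required)
  phone <- phone (string -> string, writer optional)
  geo.email: no writer match
  geo.avatar <- geo.avatar (bytes -> bool, writer optional)
  geo.nickname <- geo.nickname (string -> bool, writer required)
  violation R3 at geo.avatar
  violation R1 at geo.email
  violation R3 at geo.nickname
  violation R3 at height
  violation R1 at role
  violation R4 at role
  => backward: BREAKING (6)
checking forward for Event: reader v1 against writer v2:
  role <- role (Priority -> Priority, writer required)
  geo <- geo (Money -> Money, writer required)
  weight <- weight (float64 -> float64, writer optional)
  height <- height (float32 -> float64, writer optional)
  price <- price (float64 -> float64, writer required)
  phone <- phone (string -> string, writer optional)
  geo.avatar <- geo.avatar (bool -> bytes, writer optional)
  geo.nickname <- geo.nickname (bool -> string, writer required)
  geo.email (writer side), unknown to reader
  violation R3 at geo.avatar
  violation R3 at geo.nickname
  violation R3 at height
  => forward: BREAKING (3)

backward: BREAKING [(geo.avatar, R3), (geo.email, R1), (geo.nickname, R3), (height, R3), (role, R1), (role, R4)]; forward: BREAKING [(geo.avatar, R3), (geo.nickname, R3), (height, R3)]


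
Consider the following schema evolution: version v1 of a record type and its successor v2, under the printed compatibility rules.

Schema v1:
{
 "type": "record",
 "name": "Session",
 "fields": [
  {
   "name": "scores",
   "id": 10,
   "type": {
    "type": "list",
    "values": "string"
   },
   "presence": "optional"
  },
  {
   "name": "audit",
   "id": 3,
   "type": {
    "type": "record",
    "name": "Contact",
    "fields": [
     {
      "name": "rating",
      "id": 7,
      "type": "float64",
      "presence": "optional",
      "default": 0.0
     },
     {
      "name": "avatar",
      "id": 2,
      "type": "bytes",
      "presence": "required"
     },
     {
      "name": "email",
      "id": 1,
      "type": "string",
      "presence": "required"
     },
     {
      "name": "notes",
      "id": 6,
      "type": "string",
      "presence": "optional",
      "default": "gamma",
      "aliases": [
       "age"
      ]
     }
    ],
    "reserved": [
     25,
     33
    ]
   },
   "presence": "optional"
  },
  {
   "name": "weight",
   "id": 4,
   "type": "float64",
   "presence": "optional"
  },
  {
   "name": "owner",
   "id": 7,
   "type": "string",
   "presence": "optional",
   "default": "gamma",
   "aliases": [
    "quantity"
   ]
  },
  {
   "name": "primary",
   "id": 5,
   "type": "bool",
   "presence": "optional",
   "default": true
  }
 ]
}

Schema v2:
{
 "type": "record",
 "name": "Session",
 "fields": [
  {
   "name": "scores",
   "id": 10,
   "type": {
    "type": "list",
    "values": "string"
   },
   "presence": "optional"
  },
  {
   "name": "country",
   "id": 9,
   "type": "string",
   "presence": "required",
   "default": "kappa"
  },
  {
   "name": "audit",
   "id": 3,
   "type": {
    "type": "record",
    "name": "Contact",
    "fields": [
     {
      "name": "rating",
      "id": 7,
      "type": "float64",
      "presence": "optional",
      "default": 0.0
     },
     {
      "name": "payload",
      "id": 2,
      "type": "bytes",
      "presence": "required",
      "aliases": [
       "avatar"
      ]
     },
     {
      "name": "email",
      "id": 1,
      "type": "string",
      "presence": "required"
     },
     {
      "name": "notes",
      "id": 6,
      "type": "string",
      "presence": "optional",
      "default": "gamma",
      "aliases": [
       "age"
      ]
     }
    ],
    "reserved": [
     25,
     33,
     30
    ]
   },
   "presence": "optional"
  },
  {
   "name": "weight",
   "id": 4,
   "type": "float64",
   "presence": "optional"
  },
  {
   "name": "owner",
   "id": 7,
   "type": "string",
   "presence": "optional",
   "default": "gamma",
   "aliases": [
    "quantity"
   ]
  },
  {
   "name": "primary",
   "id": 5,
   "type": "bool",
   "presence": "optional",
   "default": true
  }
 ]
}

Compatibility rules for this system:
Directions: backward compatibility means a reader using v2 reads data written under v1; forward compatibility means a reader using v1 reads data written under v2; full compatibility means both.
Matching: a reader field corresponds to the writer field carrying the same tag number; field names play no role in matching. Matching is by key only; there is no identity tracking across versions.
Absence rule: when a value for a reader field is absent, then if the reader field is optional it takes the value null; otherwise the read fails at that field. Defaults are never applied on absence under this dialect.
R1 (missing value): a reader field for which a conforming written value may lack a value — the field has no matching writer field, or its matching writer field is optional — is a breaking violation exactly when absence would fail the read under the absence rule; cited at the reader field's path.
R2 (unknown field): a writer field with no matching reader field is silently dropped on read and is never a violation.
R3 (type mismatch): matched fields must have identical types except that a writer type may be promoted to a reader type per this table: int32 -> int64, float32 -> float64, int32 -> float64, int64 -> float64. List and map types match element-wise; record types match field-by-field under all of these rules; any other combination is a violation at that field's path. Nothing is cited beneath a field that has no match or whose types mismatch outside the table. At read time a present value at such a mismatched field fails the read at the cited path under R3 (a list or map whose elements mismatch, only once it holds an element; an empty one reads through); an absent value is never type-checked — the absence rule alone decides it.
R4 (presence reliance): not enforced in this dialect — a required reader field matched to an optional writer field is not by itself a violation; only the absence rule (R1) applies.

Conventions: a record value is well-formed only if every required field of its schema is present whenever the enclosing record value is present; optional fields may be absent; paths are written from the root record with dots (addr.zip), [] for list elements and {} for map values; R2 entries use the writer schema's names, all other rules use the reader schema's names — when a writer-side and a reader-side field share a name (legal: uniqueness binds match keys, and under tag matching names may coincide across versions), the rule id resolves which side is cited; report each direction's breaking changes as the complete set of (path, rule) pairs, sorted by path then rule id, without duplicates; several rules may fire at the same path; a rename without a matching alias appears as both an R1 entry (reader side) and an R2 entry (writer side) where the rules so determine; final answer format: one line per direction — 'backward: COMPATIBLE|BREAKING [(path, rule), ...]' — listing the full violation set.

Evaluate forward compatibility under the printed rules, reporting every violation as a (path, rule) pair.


the writer's type comes first in each Session pair
forward for Session (reader v1, writer v2):
  writer optional, list<string> -> list<string>: reader scores maps from writer scores
  writer optional, Contact -> Contact: reader audit maps from writer audit
  writer optional, float64 -> float64: reader weight maps from writer weight
  writer optional, string -> string: reader owner maps from writer owner
  writer optional, bool -> bool: reader primary maps from writer primary
  writer country: unknown to reader
  writer optional, float64 -> float64: reader audit.rating maps from writer audit.rating
  writer required, bytes -> bytes: reader audit.avatar maps from writer audit.payload
  writer required, string -> string: reader audit.email maps from writer audit.email
  writer optional, string -> string: reader audit.notes maps from writer audit.notes
  => forward: COMPATIBLE
the other Session changes do not affect what is asked:
  added field country to record Session: required string, tag 9, default "kappa" (in v2 it sits immediately before audit) -> affects backward compatibility only, which is not asked
  renamed field avatar to payload in record Contact (alias avatar declared on the renamed field) -> no rule fires on it in Session's dialect; the asked verdict holds

forward: COMPATIBLE []


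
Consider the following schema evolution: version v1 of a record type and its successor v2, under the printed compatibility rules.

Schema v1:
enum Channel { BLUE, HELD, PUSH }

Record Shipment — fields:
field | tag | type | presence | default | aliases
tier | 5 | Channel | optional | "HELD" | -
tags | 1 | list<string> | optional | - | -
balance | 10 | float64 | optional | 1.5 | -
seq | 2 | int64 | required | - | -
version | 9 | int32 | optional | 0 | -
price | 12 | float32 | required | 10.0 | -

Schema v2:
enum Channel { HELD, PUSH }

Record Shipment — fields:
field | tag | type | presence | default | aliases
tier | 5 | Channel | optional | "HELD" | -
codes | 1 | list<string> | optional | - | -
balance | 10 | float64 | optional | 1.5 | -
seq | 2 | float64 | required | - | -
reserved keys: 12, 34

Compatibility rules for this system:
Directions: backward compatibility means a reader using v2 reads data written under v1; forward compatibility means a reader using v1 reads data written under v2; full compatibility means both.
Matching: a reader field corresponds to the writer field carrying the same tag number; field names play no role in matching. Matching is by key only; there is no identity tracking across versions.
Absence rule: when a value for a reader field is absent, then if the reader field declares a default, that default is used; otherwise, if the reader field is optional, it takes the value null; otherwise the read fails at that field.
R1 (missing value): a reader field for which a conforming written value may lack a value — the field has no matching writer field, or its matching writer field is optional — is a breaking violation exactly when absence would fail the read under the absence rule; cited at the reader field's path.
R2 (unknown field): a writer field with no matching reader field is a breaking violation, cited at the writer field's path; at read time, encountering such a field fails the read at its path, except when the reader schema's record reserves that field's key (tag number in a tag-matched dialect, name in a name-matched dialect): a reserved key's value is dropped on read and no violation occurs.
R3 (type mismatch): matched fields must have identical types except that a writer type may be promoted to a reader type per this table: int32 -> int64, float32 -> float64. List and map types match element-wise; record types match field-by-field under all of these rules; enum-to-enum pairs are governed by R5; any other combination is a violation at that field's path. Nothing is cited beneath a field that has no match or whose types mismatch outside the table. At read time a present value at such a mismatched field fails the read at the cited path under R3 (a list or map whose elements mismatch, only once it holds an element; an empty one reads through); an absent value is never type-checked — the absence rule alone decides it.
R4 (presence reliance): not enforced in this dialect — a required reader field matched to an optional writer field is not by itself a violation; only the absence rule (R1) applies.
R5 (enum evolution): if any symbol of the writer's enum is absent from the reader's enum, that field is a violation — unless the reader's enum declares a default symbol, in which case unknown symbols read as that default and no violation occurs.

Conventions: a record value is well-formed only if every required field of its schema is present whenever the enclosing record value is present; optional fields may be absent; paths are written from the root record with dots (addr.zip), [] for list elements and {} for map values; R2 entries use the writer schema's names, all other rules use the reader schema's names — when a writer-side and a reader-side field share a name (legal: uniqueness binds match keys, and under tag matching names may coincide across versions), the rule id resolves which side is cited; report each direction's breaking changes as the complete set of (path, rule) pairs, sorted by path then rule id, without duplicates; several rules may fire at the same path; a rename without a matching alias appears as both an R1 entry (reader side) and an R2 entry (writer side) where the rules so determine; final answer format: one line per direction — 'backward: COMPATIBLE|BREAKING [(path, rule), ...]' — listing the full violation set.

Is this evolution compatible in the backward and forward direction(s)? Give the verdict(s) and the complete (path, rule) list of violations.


each type pair in Shipment: writer, then reader
backward on Shipment — v2 reading data written by v1:
  tier <- tier (Channel -> Channel, writer optional)
  codes <- tags (list<string> -> list<string>, writer optional)
  balance <- balance (float64 -> float64, writer optional)
  seq <- seq (int64 -> float64, writer required)
  leftover writer field: version
  leftover writer field: price
  violation R3 at seq
  violation R5 at tier
  violation R2 at version
  => backward: BREAKING (3)
forward on Shipment — v1 reading data written by v2:
  tier <- tier (Channel -> Channel, writer optional)
  tags <- codes (list<string> -> list<string>, writer optional)
  balance <- balance (float64 -> float64, writer optional)
  seq <- seq (float64 -> int64, writer required)
  no writer field matches reader version
  no writer field matches reader price
  violation R3 at seq
  => forward: BREAKING (1)

backward: BREAKING [(seq, R3), (tier, R5), (version, R2)]; forward: BREAKING [(seq, R3)]
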